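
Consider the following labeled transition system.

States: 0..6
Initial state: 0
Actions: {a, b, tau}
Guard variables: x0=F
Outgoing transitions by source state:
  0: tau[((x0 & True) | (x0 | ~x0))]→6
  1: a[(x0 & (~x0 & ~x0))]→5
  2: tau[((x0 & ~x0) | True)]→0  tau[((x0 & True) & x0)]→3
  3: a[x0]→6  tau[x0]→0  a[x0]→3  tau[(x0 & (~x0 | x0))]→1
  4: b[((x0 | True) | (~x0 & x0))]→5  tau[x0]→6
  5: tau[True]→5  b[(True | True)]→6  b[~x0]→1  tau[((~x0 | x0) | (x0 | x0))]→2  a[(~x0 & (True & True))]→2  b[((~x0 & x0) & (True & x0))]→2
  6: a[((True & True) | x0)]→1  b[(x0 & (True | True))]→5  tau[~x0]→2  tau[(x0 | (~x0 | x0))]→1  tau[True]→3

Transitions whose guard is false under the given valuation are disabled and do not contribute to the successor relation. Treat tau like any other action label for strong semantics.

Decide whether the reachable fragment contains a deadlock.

Reachable = {0,1,2,3,6}
  0: tau→6  [deg 1]
  1: ∅  [no exit]
  2: tau→0  [deg 1]
  3: ∅  [no exit]
  6: a→1  tau→1  tau→2  tau→3  [deg 4]
witness 1: tau·a

Answer: DEADLOCK at state 1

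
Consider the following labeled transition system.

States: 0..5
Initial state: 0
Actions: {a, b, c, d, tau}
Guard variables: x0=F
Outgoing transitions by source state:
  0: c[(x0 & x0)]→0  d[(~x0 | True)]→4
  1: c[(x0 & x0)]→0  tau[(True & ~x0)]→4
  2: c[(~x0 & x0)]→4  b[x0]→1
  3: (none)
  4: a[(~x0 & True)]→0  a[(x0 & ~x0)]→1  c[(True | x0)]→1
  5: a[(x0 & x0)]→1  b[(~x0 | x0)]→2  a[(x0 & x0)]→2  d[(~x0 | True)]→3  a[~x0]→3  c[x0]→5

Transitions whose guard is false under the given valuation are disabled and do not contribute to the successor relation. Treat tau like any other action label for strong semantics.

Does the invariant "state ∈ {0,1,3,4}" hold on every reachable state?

Answer: INVARIANT HOLDS

Working:
Inv-set: {0,1,3,4}
R = {0,1,4}
  0: ok
  1: ok
  4: ok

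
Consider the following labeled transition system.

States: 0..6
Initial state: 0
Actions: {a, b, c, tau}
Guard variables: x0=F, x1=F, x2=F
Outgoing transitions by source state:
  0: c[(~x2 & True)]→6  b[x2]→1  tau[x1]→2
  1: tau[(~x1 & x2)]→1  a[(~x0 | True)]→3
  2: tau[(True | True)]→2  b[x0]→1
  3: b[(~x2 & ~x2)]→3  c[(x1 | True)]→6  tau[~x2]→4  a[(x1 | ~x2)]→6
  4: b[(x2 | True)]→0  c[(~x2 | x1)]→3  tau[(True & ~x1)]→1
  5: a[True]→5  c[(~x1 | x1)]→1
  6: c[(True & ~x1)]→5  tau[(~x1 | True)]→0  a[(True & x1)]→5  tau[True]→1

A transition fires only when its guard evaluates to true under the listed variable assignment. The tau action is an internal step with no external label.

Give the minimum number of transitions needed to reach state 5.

Answer: 2

Trace:
Breadth-first toward 5:
  depth 0: {0}
  depth 1: {6}
  depth 2: {1,5}
depth(5)=2, e.g. c·c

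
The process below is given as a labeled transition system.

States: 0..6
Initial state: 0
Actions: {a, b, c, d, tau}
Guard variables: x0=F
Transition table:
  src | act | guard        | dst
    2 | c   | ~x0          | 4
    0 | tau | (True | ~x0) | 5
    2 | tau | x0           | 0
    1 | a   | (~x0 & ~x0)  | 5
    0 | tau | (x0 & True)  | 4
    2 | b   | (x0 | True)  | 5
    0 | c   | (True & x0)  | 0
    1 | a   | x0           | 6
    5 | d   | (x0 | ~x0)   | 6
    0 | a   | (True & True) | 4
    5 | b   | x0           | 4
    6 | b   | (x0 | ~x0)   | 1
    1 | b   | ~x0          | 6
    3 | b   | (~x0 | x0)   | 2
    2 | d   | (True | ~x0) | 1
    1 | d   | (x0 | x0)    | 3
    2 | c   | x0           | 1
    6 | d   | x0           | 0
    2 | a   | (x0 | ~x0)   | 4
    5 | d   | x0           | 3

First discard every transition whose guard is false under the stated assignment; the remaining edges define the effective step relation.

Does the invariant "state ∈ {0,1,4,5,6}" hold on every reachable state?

Answer: INVARIANT HOLDS

Analysis:
Inv-set: {0,1,4,5,6}
R = {0,1,4,5,6}
  0: safe
  1: safe
  4: safe
  5: safe
  6: safe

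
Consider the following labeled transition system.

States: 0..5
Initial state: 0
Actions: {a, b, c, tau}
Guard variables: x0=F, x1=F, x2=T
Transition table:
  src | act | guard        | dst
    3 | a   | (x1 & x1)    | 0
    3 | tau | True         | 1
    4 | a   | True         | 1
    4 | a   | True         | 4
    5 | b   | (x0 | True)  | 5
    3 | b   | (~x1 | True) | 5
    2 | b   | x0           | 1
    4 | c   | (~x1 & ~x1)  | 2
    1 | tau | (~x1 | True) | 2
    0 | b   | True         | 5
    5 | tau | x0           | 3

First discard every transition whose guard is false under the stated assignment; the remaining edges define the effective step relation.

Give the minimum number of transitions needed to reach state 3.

Answer: UNREACHABLE

Trace:
Breadth-first toward 3:
  L0 = {0}
  L1 = {5}
3 never appears.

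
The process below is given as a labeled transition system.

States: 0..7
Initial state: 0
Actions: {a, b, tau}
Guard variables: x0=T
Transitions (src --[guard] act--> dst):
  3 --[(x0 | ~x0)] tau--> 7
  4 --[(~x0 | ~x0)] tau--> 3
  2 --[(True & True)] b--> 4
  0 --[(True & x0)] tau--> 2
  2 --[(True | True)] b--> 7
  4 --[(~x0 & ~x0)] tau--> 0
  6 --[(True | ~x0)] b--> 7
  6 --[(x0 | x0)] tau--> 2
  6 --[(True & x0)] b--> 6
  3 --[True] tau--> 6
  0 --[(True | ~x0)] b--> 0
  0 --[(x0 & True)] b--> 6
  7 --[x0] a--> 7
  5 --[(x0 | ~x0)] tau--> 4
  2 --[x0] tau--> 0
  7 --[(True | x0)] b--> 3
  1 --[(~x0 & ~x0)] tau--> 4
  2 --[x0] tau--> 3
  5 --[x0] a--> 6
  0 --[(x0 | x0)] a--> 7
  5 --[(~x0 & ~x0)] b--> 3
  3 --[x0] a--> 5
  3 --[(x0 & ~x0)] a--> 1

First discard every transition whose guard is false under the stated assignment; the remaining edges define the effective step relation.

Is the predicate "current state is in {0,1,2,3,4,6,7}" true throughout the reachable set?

Answer: INVARIANT VIOLATED at state 5

Working:
Safe = {0,1,2,3,4,6,7}
R = {0,2,3,4,5,6,7}
  0: ✓
  2: ✓
  3: ✓
  4: ✓
  5: VIOLATES
  6: ✓
  7: ✓
counterexample path to 5: tau·tau·a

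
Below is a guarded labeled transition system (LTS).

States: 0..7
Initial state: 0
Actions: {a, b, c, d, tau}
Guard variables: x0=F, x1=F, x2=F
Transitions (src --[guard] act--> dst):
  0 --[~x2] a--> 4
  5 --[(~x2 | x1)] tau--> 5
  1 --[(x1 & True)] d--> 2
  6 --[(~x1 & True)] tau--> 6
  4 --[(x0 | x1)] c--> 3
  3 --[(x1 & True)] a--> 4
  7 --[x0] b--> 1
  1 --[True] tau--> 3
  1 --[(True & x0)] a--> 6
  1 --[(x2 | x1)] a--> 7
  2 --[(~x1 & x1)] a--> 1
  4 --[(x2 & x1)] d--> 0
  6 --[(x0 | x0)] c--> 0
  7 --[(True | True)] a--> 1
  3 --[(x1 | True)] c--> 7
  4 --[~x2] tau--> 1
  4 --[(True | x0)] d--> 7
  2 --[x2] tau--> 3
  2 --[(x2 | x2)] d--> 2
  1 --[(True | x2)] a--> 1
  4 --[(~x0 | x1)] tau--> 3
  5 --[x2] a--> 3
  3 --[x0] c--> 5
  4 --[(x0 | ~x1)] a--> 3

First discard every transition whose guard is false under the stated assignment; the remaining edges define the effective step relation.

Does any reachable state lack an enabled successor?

Answer: DEADLOCK-FREE

Working:
R = {0,1,3,4,7}
  0: a→4  [deg 1]
  1: a→1  tau→3  [deg 2]
  3: c→7  [deg 1]
  4: a→3  d→7  tau→1  tau→3  [deg 4]
  7: a→1  [deg 1]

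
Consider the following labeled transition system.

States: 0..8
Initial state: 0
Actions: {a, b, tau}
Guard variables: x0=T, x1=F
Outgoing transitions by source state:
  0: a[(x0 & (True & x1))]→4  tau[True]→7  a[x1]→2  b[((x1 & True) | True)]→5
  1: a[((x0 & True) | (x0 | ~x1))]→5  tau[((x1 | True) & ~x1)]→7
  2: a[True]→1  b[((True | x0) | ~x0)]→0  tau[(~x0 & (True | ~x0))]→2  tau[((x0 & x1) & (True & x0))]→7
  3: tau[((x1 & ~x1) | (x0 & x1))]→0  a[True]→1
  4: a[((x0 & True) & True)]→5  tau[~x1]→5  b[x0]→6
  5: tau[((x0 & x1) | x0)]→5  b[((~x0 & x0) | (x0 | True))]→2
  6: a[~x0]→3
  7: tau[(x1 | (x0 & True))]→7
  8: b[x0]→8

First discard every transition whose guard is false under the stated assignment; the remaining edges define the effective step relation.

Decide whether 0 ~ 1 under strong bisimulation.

Bisimulation quotient by refinement:
  round 0: {{0,1,2,3,4,5,6,7,8}}
  round 1: {{0,5},{1},{2},{3},{4},{6},{7},{8}}
  round 2: {{0},{1},{2},{3},{4},{5},{6},{7},{8}}
stable after 3 split(s): 9 block(s)
0∈{0}, 1∈{1}

Answer: NOT BISIMILAR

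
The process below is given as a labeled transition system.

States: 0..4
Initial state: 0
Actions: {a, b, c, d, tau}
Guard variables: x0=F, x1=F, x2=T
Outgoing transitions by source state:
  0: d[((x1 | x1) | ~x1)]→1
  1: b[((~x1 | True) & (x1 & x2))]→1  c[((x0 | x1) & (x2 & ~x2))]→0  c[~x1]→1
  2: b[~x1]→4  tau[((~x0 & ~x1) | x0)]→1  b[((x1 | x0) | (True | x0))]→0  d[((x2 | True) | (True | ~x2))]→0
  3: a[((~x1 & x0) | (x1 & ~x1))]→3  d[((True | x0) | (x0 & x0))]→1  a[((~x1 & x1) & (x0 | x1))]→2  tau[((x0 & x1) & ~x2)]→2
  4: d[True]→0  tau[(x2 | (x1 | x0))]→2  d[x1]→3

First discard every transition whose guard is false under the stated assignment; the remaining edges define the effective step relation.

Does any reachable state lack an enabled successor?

Reachable = {0,1}
  0: d→1  [1 out]
  1: c→1  [1 out]

Answer: DEADLOCK-FREE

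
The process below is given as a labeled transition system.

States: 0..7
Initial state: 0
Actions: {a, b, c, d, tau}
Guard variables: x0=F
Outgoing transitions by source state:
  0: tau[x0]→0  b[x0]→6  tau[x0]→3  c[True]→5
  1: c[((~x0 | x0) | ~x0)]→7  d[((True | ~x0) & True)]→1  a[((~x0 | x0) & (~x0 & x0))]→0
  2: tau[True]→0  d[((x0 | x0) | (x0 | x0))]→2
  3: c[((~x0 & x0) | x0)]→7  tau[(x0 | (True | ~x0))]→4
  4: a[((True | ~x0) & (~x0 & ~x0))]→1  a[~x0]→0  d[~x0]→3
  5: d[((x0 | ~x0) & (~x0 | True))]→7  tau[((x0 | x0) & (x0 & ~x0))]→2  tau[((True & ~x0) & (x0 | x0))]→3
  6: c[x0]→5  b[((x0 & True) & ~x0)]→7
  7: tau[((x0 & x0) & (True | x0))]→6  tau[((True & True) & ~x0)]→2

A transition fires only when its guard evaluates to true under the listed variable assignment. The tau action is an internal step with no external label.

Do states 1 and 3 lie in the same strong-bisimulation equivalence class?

Bisimulation quotient by refinement:
  P[0] = {{0,1,2,3,4,5,6,7}}
  P[1] = {{0},{1},{2,3,7},{4},{5},{6}}
  P[2] = {{0},{1},{2},{3},{4},{5},{6},{7}}
stable after 3 split(s): 8 block(s)
[1]={1}  [3]={3}

Answer: NOT BISIMILAR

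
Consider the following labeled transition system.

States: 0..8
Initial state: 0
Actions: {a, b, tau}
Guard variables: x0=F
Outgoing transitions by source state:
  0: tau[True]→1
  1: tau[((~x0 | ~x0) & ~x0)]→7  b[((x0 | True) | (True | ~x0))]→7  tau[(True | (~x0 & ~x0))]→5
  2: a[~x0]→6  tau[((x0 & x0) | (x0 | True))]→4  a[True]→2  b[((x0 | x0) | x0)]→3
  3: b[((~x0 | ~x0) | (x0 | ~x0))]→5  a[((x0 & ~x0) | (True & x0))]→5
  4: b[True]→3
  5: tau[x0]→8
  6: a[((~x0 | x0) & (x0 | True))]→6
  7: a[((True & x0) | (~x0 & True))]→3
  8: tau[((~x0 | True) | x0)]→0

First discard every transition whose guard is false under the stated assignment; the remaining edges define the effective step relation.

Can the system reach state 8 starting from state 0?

12 transition(s) survive guard evaluation.
depth 0: {0}
depth 1: {1}  cumulative {0,1}
depth 2: {5,7}  cumulative {0,1,5,7}
depth 3: {3}  cumulative {0,1,3,5,7}
Reachable = {0,1,3,5,7}

Answer: UNREACHABLE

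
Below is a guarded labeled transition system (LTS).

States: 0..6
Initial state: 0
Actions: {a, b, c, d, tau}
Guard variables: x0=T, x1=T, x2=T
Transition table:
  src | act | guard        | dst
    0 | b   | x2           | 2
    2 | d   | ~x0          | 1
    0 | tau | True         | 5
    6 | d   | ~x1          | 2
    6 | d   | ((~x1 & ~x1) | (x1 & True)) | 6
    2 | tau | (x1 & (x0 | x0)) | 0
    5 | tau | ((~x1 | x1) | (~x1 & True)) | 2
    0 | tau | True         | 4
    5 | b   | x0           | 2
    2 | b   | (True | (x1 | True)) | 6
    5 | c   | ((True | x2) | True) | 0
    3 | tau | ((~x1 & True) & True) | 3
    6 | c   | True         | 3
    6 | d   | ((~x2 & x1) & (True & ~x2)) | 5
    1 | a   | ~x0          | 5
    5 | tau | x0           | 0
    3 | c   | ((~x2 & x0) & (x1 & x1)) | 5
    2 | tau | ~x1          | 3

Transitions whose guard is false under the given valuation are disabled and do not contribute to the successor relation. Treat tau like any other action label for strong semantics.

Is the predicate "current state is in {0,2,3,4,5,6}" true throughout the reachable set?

Answer: INVARIANT HOLDS

Working:
Allowed set {0,2,3,4,5,6}
R = {0,2,3,4,5,6}
  0: ok
  2: ok
  3: ok
  4: ok
  5: ok
  6: ok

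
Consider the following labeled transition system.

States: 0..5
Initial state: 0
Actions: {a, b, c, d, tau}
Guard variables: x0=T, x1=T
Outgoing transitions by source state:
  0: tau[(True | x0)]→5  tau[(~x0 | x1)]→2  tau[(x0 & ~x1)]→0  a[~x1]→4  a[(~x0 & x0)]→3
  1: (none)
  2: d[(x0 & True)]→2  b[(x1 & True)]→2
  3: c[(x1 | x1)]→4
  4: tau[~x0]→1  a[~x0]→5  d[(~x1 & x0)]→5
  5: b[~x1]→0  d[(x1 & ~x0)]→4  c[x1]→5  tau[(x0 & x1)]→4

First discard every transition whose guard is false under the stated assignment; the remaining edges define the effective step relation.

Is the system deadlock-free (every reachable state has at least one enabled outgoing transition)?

Reachable = {0,2,4,5}
  0: tau→2  tau→5  [deg 2]
  2: b→2  d→2  [deg 2]
  4: ∅  [deadlock]
  5: c→5  tau→4  [deg 2]
trace reaching 4: tau·tau

Answer: DEADLOCK at state 4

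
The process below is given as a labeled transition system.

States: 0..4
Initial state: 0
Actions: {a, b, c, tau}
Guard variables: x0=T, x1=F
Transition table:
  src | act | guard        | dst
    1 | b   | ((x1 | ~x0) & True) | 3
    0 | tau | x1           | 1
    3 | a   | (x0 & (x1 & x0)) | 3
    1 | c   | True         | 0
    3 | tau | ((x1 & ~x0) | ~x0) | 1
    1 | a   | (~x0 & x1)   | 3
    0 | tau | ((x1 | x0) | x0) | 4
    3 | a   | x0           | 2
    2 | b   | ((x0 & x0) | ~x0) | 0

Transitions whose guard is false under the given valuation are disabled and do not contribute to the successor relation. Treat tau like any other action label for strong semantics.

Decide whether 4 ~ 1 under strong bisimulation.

Bisimulation quotient by refinement:
  π0 = {{0,1,2,3,4}}
  π1 = {{0},{1},{2},{3},{4}}
5 equivalence class(es) (converged in 2)
[4]={4}  [1]={1}

Answer: NOT BISIMILAR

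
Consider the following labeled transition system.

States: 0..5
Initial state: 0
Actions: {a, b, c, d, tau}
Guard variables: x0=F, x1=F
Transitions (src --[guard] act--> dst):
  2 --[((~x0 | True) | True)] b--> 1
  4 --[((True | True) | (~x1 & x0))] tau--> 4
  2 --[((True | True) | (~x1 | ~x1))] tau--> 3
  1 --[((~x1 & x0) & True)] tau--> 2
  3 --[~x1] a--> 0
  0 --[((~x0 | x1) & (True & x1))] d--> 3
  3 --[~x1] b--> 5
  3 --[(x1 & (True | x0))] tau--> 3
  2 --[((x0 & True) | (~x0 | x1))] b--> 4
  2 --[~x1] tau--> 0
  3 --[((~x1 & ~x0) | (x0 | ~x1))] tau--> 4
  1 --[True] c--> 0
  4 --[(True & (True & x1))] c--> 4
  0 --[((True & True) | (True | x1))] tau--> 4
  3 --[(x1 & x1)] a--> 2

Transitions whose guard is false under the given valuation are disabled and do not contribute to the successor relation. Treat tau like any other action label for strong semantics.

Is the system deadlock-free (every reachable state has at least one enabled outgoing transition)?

Answer: DEADLOCK-FREE

Analysis:
Reachable = {0,4}
  0: tau→4  [1 exit(s)]
  4: tau→4  [1 exit(s)]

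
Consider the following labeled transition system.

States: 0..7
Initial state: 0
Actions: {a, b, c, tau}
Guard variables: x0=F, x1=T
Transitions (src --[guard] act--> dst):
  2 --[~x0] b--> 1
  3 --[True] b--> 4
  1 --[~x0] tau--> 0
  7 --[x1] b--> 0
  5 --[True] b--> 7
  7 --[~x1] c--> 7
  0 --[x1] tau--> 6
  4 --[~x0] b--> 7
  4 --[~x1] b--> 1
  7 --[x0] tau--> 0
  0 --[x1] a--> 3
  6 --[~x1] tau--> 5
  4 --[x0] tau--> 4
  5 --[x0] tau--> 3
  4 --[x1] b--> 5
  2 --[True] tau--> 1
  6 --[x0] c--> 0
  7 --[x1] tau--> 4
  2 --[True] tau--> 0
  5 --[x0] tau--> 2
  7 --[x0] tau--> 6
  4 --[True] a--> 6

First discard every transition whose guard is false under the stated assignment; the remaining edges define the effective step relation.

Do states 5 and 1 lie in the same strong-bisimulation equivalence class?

Answer: NOT BISIMILAR

Working:
Compute ~ classes (split until stable):
  round 0: {{0,1,2,3,4,5,6,7}}
  round 1: {{0},{1},{2,7},{3,5},{4},{6}}
  round 2: {{0},{1},{2},{3},{4},{5},{6},{7}}
stable after 3 split(s): 8 block(s)
5∈{5}, 1∈{1}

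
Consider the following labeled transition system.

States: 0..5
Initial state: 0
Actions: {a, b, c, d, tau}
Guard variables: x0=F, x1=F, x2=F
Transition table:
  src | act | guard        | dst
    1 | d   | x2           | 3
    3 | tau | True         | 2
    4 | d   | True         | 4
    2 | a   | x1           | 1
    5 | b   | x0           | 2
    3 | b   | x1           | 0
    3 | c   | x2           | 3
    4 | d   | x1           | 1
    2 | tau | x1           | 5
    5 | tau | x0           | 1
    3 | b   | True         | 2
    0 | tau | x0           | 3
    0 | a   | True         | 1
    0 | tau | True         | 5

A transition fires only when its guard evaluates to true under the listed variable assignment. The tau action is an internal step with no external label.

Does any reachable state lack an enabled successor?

R = {0,1,5}
  0: a→1  tau→5  [deg 2]
  1: ∅  [no exit]
  5: ∅  [no exit]
witness 1: a

Answer: DEADLOCK at state 1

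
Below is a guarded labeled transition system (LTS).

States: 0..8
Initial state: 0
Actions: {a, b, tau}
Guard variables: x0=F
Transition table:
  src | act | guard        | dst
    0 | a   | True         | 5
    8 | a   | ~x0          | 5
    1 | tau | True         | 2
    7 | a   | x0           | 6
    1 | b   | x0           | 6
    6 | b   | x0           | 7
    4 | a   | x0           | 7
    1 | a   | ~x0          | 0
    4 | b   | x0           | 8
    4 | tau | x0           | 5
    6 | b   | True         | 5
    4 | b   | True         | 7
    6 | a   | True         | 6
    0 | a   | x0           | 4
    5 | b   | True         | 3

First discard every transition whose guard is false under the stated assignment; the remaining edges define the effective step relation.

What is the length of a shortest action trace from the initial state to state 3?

Answer: 2

Trace:
BFS to 3:
  L0 = {0}
  L1 = {5}
  L2 = {3}
first hit 3 at d=2 via a·b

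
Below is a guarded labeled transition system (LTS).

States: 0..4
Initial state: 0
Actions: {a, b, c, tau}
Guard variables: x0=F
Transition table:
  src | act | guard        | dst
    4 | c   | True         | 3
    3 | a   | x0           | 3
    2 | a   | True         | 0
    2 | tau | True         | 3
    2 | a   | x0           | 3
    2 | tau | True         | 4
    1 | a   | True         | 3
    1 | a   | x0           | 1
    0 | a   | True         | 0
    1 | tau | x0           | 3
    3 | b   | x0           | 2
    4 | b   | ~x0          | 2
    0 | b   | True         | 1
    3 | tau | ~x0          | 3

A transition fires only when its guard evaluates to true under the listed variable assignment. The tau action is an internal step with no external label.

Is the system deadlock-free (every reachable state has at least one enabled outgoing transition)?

Answer: DEADLOCK-FREE

Trace:
Reach set: {0,1,3}
  0: a→0  b→1  [2 exit(s)]
  1: a→3  [1 exit(s)]
  3: tau→3  [1 exit(s)]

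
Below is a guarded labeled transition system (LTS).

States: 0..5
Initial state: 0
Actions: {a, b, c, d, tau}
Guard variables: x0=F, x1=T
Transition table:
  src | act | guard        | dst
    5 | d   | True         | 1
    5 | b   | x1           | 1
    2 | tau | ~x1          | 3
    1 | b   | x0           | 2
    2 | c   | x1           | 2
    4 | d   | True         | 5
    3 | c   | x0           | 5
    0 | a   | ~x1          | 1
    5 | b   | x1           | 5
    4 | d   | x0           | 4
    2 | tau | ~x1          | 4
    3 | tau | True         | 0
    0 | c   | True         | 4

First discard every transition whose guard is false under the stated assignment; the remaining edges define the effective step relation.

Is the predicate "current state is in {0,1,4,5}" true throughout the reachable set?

Answer: INVARIANT HOLDS

Analysis:
Allowed set {0,1,4,5}
Reach set: {0,1,4,5}
  0: ok
  1: ok
  4: ok
  5: ok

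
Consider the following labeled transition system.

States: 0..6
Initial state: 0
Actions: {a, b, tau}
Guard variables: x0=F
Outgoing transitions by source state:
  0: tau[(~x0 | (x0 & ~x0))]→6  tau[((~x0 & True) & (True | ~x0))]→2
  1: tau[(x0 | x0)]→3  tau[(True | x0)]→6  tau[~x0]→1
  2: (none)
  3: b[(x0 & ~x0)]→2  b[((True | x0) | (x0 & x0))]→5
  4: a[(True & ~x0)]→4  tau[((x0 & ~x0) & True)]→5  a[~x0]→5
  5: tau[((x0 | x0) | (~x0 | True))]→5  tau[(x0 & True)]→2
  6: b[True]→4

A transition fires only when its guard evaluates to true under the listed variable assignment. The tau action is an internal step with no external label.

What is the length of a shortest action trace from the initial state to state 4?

Breadth-first toward 4:
  Layer 0: {0}
  Layer 1: {2,6}
  Layer 2: {4}
4 enters at depth 2; path tau·b

Answer: 2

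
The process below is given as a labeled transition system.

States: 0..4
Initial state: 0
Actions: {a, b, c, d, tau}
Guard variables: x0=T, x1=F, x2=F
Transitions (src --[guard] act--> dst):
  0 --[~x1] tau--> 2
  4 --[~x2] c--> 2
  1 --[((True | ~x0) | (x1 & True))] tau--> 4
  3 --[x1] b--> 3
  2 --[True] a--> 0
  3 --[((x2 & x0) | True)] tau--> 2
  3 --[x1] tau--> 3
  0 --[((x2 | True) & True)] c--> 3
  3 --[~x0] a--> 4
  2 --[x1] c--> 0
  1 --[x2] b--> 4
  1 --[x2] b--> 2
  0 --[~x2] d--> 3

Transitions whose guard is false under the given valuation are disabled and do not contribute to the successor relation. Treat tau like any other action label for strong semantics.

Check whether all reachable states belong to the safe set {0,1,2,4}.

Inv-set: {0,1,2,4}
Reachable = {0,2,3}
  0: ok
  2: ok
  3: ✗ unsafe
witness against invariant: c → 3

Answer: INVARIANT VIOLATED at state 3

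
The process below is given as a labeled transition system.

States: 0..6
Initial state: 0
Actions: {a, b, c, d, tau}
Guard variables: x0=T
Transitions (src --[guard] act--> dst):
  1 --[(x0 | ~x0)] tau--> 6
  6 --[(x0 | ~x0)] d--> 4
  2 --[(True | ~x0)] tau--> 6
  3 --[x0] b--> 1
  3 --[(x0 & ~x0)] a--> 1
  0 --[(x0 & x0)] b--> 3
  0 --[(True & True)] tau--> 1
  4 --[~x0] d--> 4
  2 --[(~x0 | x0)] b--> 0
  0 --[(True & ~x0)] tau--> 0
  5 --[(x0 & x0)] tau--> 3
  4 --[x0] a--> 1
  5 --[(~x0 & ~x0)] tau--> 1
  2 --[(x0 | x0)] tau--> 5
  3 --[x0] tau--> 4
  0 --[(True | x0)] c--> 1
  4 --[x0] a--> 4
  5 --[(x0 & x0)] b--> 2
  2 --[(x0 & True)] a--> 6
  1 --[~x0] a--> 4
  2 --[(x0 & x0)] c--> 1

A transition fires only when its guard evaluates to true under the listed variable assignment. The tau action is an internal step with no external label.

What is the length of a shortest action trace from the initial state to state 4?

Breadth-first toward 4:
  Layer 0: {0}
  Layer 1: {1,3}
  Layer 2: {4,6}
depth(4)=2, e.g. b·tau

Answer: 2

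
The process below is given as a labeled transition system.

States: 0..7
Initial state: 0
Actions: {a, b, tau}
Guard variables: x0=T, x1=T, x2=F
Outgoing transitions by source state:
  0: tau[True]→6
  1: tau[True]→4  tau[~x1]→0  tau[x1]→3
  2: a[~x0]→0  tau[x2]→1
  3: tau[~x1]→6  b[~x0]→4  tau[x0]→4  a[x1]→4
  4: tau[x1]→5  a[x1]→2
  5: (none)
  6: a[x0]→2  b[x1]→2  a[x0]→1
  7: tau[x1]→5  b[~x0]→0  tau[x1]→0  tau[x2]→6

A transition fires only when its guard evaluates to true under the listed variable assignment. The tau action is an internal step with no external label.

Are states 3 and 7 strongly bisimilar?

Refine partition for ~:
  round 0: {{0,1,2,3,4,5,6,7}}
  round 1: {{0,1,7},{2,5},{3,4},{6}}
  round 2: {{0},{1},{2,5},{3},{4},{6},{7}}
Fixed point at round 3; 7 class(es).
class of 3: {3}; class of 7: {7}

Answer: NOT BISIMILAR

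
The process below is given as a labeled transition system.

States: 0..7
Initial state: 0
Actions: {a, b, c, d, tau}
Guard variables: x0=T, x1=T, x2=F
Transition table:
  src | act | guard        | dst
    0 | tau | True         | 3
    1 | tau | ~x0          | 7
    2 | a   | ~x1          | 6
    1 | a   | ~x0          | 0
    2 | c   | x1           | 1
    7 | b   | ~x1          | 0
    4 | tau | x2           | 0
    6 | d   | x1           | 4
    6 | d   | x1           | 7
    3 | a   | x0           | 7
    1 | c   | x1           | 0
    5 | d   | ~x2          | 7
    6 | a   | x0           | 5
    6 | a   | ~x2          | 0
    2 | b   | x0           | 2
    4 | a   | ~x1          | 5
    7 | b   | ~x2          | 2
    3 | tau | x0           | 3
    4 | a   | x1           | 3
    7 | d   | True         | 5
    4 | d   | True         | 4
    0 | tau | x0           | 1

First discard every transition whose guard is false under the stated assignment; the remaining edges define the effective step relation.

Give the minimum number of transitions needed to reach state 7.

Answer: 2

Trace:
Breadth-first toward 7:
  depth 0: {0}
  depth 1: {1,3}
  depth 2: {7}
first hit 7 at d=2 via tau·a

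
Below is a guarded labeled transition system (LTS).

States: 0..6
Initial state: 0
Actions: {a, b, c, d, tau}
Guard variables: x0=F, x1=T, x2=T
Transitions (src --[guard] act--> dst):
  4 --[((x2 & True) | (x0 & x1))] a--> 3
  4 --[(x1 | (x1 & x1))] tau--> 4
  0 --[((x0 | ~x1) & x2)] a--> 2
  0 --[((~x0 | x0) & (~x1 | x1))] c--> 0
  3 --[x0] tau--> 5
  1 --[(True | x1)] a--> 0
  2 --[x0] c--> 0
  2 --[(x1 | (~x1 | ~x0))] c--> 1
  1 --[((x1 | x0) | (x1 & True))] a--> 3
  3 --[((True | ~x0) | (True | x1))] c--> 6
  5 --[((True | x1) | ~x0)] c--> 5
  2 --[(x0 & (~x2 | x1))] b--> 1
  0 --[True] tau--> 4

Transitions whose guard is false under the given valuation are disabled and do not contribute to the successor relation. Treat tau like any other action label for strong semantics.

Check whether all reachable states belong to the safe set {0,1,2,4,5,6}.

Inv-set: {0,1,2,4,5,6}
Reachable = {0,3,4,6}
  0: ok
  3: outside
  4: ok
  6: ok
counterexample path to 3: tau·a

Answer: INVARIANT VIOLATED at state 3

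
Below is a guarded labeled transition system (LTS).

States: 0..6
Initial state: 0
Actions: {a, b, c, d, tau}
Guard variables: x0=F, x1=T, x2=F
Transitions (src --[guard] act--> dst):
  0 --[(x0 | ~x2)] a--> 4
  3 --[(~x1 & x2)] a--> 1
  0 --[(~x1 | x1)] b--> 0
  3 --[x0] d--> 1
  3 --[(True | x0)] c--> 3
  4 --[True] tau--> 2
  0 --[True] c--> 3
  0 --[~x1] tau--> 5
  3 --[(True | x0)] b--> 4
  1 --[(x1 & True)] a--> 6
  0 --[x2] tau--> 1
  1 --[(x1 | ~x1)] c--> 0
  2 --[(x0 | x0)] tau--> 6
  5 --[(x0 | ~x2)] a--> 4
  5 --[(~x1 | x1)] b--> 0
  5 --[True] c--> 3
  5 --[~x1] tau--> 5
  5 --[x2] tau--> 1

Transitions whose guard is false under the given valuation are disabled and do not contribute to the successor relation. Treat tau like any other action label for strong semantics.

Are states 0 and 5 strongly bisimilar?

Refine partition for ~:
  P[0] = {{0,1,2,3,4,5,6}}
  P[1] = {{0,5},{1},{2,6},{3},{4}}
stable after 2 split(s): 5 block(s)
class of 0: {0,5}; class of 5: {0,5}

Answer: BISIMILAR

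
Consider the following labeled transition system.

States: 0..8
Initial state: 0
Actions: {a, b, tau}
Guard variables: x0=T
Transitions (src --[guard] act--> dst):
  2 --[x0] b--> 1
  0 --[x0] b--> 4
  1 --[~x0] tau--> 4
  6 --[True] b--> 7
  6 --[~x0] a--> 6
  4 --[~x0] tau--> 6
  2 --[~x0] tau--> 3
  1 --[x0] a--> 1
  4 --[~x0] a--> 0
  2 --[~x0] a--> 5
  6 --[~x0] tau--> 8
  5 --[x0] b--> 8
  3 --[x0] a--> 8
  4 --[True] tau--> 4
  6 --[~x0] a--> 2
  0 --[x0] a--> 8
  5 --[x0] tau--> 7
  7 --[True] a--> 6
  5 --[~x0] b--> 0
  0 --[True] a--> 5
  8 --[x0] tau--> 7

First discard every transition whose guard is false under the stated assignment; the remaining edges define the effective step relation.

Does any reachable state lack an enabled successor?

Answer: DEADLOCK-FREE

Trace:
Reachable = {0,4,5,6,7,8}
  0: a→5  a→8  b→4  [3 out]
  4: tau→4  [1 out]
  5: b→8  tau→7  [2 out]
  6: b→7  [1 out]
  7: a→6  [1 out]
  8: tau→7  [1 out]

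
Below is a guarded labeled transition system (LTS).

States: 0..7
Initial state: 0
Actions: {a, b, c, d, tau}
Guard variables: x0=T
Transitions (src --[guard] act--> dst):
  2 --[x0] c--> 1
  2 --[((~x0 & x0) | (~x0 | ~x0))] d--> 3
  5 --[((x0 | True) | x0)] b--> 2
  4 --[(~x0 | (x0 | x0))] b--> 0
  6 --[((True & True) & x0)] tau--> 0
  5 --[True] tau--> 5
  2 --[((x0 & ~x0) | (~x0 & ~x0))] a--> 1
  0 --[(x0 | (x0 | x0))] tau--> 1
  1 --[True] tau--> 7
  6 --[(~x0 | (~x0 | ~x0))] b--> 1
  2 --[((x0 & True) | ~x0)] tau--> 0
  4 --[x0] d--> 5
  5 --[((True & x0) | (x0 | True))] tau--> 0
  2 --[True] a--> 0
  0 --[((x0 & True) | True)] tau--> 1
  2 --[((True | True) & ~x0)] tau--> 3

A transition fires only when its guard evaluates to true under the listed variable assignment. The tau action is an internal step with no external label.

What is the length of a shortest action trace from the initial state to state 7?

Answer: 2

Analysis:
Breadth-first toward 7:
  depth 0: {0}
  depth 1: {1}
  depth 2: {7}
first hit 7 at d=2 via tau·tau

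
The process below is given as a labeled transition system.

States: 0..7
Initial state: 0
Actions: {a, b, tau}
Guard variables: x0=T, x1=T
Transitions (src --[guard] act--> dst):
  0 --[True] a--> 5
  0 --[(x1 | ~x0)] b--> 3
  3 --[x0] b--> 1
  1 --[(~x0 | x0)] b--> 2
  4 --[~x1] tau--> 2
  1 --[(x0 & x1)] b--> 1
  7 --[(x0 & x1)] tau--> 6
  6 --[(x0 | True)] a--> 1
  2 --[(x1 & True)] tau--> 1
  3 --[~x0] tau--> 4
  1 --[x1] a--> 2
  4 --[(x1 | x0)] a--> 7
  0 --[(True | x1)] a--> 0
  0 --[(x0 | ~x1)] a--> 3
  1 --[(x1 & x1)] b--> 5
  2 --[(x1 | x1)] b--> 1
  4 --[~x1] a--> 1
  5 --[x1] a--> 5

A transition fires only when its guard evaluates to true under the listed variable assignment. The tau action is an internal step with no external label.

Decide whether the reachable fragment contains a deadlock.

Answer: DEADLOCK-FREE

Analysis:
Reachable = {0,1,2,3,5}
  0: a→0  a→3  a→5  b→3  [4 out]
  1: a→2  b→1  b→2  b→5  [4 out]
  2: b→1  tau→1  [2 out]
  3: b→1  [1 out]
  5: a→5  [1 out]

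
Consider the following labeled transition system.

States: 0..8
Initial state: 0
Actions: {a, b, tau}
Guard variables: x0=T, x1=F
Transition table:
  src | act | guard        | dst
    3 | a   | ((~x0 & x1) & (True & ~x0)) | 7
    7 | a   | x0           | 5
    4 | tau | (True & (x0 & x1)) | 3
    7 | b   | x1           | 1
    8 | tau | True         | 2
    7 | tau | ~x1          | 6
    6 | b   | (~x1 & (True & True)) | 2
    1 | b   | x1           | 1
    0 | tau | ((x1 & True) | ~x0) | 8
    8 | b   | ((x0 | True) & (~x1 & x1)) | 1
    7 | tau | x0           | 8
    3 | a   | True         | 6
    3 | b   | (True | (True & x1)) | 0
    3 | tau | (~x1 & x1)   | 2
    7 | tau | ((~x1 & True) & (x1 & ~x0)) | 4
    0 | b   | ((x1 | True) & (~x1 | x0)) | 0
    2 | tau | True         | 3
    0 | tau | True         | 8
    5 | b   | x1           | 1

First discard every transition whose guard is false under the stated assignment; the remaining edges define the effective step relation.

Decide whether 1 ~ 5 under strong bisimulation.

Answer: BISIMILAR

Analysis:
Bisimulation quotient by refinement:
  round 0: {{0,1,2,3,4,5,6,7,8}}
  round 1: {{0},{1,4,5},{2,8},{3},{6},{7}}
  round 2: {{0},{1,4,5},{2},{3},{6},{7},{8}}
stable after 3 split(s): 7 block(s)
1∈{1,4,5}, 5∈{1,4,5}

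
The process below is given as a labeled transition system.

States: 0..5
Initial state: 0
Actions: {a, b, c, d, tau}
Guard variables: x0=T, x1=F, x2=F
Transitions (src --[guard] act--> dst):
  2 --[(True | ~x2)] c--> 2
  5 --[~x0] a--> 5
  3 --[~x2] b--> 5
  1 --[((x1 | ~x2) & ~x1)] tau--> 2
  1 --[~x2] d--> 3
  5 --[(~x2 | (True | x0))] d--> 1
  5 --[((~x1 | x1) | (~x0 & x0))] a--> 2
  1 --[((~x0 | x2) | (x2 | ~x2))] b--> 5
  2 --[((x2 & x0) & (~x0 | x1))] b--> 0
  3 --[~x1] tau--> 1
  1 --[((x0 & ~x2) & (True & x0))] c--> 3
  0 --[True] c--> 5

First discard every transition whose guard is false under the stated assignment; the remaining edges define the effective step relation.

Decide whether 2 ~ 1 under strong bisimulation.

Bisimulation quotient by refinement:
  P[0] = {{0,1,2,3,4,5}}
  P[1] = {{0,2},{1},{3},{4},{5}}
  P[2] = {{0},{1},{2},{3},{4},{5}}
Fixed point at round 3; 6 class(es).
2∈{2}, 1∈{1}

Answer: NOT BISIMILAR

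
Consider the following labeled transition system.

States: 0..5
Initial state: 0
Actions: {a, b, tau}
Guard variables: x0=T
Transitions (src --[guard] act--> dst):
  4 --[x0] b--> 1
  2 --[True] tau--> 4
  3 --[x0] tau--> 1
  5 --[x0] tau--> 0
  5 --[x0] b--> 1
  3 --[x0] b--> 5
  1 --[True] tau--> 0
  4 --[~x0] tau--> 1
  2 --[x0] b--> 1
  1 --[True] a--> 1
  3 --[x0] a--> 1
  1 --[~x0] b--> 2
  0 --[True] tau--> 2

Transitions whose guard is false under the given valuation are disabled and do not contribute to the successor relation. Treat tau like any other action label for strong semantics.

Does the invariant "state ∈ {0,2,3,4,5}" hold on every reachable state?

Answer: INVARIANT VIOLATED at state 1

Working:
Inv-set: {0,2,3,4,5}
Reachable = {0,1,2,4}
  0: ✓
  1: VIOLATES
  2: ✓
  4: ✓
counterexample path to 1: tau·b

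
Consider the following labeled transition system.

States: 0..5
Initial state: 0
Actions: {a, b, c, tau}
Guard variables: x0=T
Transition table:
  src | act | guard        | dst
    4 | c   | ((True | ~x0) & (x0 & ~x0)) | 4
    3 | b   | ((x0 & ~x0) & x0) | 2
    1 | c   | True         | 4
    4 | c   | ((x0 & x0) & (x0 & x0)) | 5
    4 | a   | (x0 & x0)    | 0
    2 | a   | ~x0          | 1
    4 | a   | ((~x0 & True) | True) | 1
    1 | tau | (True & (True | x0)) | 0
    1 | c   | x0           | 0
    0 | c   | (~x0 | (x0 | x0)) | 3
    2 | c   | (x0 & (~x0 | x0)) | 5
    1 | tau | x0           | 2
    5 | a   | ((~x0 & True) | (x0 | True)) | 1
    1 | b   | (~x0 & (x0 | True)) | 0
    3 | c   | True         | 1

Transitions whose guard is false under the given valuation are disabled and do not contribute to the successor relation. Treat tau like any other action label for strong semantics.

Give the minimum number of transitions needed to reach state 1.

BFS to 1:
  Layer 0: {0}
  Layer 1: {3}
  Layer 2: {1}
1 enters at depth 2; path c·c

Answer: 2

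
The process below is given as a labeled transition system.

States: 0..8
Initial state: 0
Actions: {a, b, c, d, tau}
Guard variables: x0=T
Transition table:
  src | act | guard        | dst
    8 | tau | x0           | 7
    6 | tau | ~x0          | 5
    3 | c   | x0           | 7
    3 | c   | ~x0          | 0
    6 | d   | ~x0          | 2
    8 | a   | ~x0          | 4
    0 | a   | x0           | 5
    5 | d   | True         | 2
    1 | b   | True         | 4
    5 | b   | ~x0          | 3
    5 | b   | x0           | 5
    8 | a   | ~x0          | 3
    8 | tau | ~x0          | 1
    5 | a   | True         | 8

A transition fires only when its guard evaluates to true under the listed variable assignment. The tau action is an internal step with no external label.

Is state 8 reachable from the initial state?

After dropping false guards: 7 live edges.
Layer 0: {0}
Layer 1: {5}  now seen {0,5}
Layer 2: {2,8}  now seen {0,2,5,8}
Layer 3: {7}  now seen {0,2,5,7,8}
R = {0,2,5,7,8}
trace reaching 8: a·a

Answer: REACHABLE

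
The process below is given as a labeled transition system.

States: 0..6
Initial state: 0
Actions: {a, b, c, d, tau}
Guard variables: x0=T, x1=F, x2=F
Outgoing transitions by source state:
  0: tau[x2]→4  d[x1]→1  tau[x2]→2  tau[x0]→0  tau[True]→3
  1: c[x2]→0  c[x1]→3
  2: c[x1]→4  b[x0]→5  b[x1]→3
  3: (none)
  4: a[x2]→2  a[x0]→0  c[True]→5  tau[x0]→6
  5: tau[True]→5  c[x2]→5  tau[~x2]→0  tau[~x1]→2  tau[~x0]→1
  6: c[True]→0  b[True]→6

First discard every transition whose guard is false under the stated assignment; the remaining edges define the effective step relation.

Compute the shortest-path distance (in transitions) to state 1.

Answer: UNREACHABLE

Trace:
Breadth-first toward 1:
  Layer 0: {0}
  Layer 1: {3}
1 never appears.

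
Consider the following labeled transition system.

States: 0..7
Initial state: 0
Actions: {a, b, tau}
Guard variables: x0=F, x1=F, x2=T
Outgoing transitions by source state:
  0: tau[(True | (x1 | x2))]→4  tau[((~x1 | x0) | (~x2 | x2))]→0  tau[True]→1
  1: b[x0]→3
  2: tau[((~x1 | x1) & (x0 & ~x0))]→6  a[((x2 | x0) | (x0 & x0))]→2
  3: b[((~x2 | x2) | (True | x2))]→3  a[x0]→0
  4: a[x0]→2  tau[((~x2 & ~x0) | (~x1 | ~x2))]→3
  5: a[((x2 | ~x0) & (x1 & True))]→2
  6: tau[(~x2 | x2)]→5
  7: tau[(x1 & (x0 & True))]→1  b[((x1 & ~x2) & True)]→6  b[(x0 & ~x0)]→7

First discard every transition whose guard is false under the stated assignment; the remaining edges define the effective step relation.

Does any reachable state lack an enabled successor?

Answer: DEADLOCK at state 1

Trace:
R = {0,1,3,4}
  0: tau→0  tau→1  tau→4  [3 out]
  1: ∅  [STUCK]
  3: b→3  [1 out]
  4: tau→3  [1 out]
Path to 1: tau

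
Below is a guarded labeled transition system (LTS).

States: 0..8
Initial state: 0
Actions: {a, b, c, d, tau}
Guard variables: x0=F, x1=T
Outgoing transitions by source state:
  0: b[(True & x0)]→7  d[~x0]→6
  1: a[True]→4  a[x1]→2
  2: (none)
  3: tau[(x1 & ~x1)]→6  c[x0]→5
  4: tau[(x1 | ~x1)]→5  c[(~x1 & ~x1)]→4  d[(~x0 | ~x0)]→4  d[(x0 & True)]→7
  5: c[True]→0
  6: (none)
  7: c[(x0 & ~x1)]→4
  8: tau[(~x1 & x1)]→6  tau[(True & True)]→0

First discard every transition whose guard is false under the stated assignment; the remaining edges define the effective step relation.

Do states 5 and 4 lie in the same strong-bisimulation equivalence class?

Bisimulation quotient by refinement:
  π0 = {{0,1,2,3,4,5,6,7,8}}
  π1 = {{0},{1},{2,3,6,7},{4},{5},{8}}
Fixed point at round 2; 6 class(es).
class of 5: {5}; class of 4: {4}

Answer: NOT BISIMILAR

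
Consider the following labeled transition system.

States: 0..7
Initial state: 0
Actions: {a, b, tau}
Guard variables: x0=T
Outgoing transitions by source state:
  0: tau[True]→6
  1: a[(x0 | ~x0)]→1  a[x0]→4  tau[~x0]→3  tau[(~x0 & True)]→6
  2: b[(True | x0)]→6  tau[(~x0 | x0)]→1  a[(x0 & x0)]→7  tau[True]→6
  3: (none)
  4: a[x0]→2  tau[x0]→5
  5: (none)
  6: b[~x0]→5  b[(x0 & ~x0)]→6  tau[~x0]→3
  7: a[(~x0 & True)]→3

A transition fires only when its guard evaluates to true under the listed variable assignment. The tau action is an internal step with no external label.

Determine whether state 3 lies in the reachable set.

Answer: UNREACHABLE

Trace:
Guard filter leaves 9 enabled edge(s).
L0 = {0}
L1 = {6}  cumulative {0,6}
R = {0,6}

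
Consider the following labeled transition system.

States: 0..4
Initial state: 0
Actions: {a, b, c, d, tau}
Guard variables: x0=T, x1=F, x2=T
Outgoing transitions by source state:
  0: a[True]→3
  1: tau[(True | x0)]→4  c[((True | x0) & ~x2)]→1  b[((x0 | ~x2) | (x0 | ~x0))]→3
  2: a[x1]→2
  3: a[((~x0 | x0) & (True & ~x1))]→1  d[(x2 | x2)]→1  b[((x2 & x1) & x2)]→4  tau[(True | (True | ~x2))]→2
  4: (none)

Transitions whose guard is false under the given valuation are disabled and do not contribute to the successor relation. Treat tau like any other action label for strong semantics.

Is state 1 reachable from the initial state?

6 transition(s) survive guard evaluation.
depth 0: {0}
depth 1: {3}  cumulative {0,3}
depth 2: {1,2}  cumulative {0,1,2,3}
depth 3: {4}  cumulative {0,1,2,3,4}
R = {0,1,2,3,4}
witness 1: a·a

Answer: REACHABLE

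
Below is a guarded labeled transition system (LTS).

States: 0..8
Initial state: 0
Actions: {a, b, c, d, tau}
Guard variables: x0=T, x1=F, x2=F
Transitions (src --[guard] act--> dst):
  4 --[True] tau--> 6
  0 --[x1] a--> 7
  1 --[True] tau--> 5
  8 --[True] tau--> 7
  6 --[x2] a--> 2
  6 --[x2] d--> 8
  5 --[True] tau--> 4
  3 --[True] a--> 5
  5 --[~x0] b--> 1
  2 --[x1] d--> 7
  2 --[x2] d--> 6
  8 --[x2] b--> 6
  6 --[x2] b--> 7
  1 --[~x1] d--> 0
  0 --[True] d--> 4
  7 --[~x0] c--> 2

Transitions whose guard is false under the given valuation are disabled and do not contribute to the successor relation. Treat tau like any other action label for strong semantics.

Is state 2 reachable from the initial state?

7 transition(s) survive guard evaluation.
depth 0: {0}
depth 1: {4}  total {0,4}
depth 2: {6}  total {0,4,6}
Reach set: {0,4,6}

Answer: UNREACHABLE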